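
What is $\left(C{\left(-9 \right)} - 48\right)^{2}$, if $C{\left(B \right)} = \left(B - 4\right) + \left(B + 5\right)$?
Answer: $4225$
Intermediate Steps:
$C{\left(B \right)} = 1 + 2 B$ ($C{\left(B \right)} = \left(-4 + B\right) + \left(5 + B\right) = 1 + 2 B$)
$\left(C{\left(-9 \right)} - 48\right)^{2} = \left(\left(1 + 2 \left(-9\right)\right) - 48\right)^{2} = \left(\left(1 - 18\right) - 48\right)^{2} = \left(-17 - 48\right)^{2} = \left(-65\right)^{2} = 4225$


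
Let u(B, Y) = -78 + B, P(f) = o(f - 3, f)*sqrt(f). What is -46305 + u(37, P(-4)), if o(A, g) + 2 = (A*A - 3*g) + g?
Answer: -46346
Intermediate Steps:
o(A, g) = -2 + A**2 - 2*g (o(A, g) = -2 + ((A*A - 3*g) + g) = -2 + ((A**2 - 3*g) + g) = -2 + (A**2 - 2*g) = -2 + A**2 - 2*g)
P(f) = sqrt(f)*(-2 + (-3 + f)**2 - 2*f) (P(f) = (-2 + (f - 3)**2 - 2*f)*sqrt(f) = (-2 + (-3 + f)**2 - 2*f)*sqrt(f) = sqrt(f)*(-2 + (-3 + f)**2 - 2*f))
-46305 + u(37, P(-4)) = -46305 + (-78 + 37) = -46305 - 41 = -46346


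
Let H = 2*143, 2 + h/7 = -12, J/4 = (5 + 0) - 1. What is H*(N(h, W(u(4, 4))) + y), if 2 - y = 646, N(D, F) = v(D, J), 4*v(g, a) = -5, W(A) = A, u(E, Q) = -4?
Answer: -369083/2 ≈ -1.8454e+5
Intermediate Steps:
J = 16 (J = 4*((5 + 0) - 1) = 4*(5 - 1) = 4*4 = 16)
h = -98 (h = -14 + 7*(-12) = -14 - 84 = -98)
v(g, a) = -5/4 (v(g, a) = (1/4)*(-5) = -5/4)
N(D, F) = -5/4
H = 286
y = -644 (y = 2 - 1*646 = 2 - 646 = -644)
H*(N(h, W(u(4, 4))) + y) = 286*(-5/4 - 644) = 286*(-2581/4) = -369083/2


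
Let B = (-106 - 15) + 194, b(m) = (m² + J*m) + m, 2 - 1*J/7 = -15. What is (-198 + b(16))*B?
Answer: 144394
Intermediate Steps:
J = 119 (J = 14 - 7*(-15) = 14 + 105 = 119)
b(m) = m² + 120*m (b(m) = (m² + 119*m) + m = m² + 120*m)
B = 73 (B = -121 + 194 = 73)
(-198 + b(16))*B = (-198 + 16*(120 + 16))*73 = (-198 + 16*136)*73 = (-198 + 2176)*73 = 1978*73 = 144394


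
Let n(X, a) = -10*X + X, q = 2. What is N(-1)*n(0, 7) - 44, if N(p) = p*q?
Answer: -44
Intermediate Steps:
n(X, a) = -9*X
N(p) = 2*p (N(p) = p*2 = 2*p)
N(-1)*n(0, 7) - 44 = (2*(-1))*(-9*0) - 44 = -2*0 - 44 = 0 - 44 = -44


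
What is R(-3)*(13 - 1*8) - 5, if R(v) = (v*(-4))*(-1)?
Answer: -65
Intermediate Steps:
R(v) = 4*v (R(v) = -4*v*(-1) = 4*v)
R(-3)*(13 - 1*8) - 5 = (4*(-3))*(13 - 1*8) - 5 = -12*(13 - 8) - 5 = -12*5 - 5 = -60 - 5 = -65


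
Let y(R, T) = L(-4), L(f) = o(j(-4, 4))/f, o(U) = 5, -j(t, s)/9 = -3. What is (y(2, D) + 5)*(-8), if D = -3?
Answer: -30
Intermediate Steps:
j(t, s) = 27 (j(t, s) = -9*(-3) = 27)
L(f) = 5/f
y(R, T) = -5/4 (y(R, T) = 5/(-4) = 5*(-1/4) = -5/4)
(y(2, D) + 5)*(-8) = (-5/4 + 5)*(-8) = (15/4)*(-8) = -30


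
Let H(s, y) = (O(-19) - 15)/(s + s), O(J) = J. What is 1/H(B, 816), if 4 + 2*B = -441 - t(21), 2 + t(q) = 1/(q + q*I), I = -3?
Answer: 18605/1428 ≈ 13.029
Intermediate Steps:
t(q) = -2 - 1/(2*q) (t(q) = -2 + 1/(q + q*(-3)) = -2 + 1/(q - 3*q) = -2 + 1/(-2*q) = -2 - 1/(2*q))
B = -18605/84 (B = -2 + (-441 - (-2 - ½/21))/2 = -2 + (-441 - (-2 - ½*1/21))/2 = -2 + (-441 - (-2 - 1/42))/2 = -2 + (-441 - 1*(-85/42))/2 = -2 + (-441 + 85/42)/2 = -2 + (½)*(-18437/42) = -2 - 18437/84 = -18605/84 ≈ -221.49)
H(s, y) = -17/s (H(s, y) = (-19 - 15)/(s + s) = -34*1/(2*s) = -17/s)
1/H(B, 816) = 1/(-17/(-18605/84)) = 1/(-17*(-84/18605)) = 1/(1428/18605) = 18605/1428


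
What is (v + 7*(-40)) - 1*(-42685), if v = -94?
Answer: 42311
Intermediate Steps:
(v + 7*(-40)) - 1*(-42685) = (-94 + 7*(-40)) - 1*(-42685) = (-94 - 280) + 42685 = -374 + 42685 = 42311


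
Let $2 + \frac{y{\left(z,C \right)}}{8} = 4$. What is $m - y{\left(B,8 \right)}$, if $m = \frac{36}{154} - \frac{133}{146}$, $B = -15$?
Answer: $- \frac{187485}{11242} \approx -16.677$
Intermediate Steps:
$y{\left(z,C \right)} = 16$ ($y{\left(z,C \right)} = -16 + 8 \cdot 4 = -16 + 32 = 16$)
$m = - \frac{7613}{11242}$ ($m = 36 \cdot \frac{1}{154} - \frac{133}{146} = \frac{18}{77} - \frac{133}{146} = - \frac{7613}{11242} \approx -0.67719$)
$m - y{\left(B,8 \right)} = - \frac{7613}{11242} - 16 = - \frac{187485}{11242}$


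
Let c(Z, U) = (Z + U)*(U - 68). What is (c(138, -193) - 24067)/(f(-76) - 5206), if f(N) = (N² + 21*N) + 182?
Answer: 2428/211 ≈ 11.507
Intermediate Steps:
f(N) = 182 + N² + 21*N
c(Z, U) = (-68 + U)*(U + Z) (c(Z, U) = (U + Z)*(-68 + U) = (-68 + U)*(U + Z))
(c(138, -193) - 24067)/(f(-76) - 5206) = (((-193)² - 68*(-193) - 68*138 - 193*138) - 24067)/((182 + (-76)² + 21*(-76)) - 5206) = ((37249 + 13124 - 9384 - 26634) - 24067)/((182 + 5776 - 1596) - 5206) = (14355 - 24067)/(4362 - 5206) = -9712/(-844) = -9712*(-1/844) = 2428/211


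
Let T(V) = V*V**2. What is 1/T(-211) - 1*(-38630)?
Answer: 362887554529/9393931 ≈ 38630.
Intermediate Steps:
T(V) = V**3
1/T(-211) - 1*(-38630) = 1/((-211)**3) - 1*(-38630) = 1/(-9393931) + 38630 = -1/9393931 + 38630 = 362887554529/9393931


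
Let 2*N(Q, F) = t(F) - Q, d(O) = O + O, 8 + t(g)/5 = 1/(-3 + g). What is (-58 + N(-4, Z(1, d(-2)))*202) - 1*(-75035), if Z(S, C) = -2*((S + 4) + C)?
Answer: 71240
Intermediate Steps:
t(g) = -40 + 5/(-3 + g)
d(O) = 2*O
Z(S, C) = -8 - 2*C - 2*S (Z(S, C) = -2*((4 + S) + C) = -2*(4 + C + S) = -8 - 2*C - 2*S)
N(Q, F) = -Q/2 + 5*(25 - 8*F)/(2*(-3 + F)) (N(Q, F) = (5*(25 - 8*F)/(-3 + F) - Q)/2 = (-Q + 5*(25 - 8*F)/(-3 + F))/2 = -Q/2 + 5*(25 - 8*F)/(2*(-3 + F)))
(-58 + N(-4, Z(1, d(-2)))*202) - 1*(-75035) = (-58 + ((125 - 40*(-8 - 4*(-2) - 2*1) - 1*(-4)*(-3 + (-8 - 4*(-2) - 2*1)))/(2*(-3 + (-8 - 4*(-2) - 2*1))))*202) - 1*(-75035) = (-58 + ((125 - 40*(-8 - 2*(-4) - 2) - 1*(-4)*(-3 + (-8 - 2*(-4) - 2)))/(2*(-3 + (-8 - 2*(-4) - 2))))*202) + 75035 = (-58 + ((125 - 40*(-8 + 8 - 2) - 1*(-4)*(-3 + (-8 + 8 - 2)))/(2*(-3 + (-8 + 8 - 2))))*202) + 75035 = (-58 + ((125 - 40*(-2) - 1*(-4)*(-3 - 2))/(2*(-3 - 2)))*202) + 75035 = (-58 + ((1/2)*(125 + 80 - 1*(-4)*(-5))/(-5))*202) + 75035 = (-58 + ((1/2)*(-1/5)*(125 + 80 - 20))*202) + 75035 = (-58 + ((1/2)*(-1/5)*185)*202) + 75035 = (-58 - 37/2*202) + 75035 = (-58 - 3737) + 75035 = -3795 + 75035 = 71240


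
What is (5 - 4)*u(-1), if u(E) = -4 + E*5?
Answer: -9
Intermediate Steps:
u(E) = -4 + 5*E
(5 - 4)*u(-1) = (5 - 4)*(-4 + 5*(-1)) = 1*(-4 - 5) = 1*(-9) = -9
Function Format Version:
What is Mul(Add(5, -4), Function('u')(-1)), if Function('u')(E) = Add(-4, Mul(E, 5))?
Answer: -9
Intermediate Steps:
Function('u')(E) = Add(-4, Mul(5, E))
Mul(Add(5, -4), Function('u')(-1)) = Mul(Add(5, -4), Add(-4, Mul(5, -1))) = Mul(1, Add(-4, -5)) = Mul(1, -9) = -9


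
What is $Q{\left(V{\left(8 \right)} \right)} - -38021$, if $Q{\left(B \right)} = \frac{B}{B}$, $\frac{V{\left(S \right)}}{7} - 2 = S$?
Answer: $38022$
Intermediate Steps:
$V{\left(S \right)} = 14 + 7 S$
$Q{\left(B \right)} = 1$
$Q{\left(V{\left(8 \right)} \right)} - -38021 = 1 - -38021 = 1 + 38021 = 38022$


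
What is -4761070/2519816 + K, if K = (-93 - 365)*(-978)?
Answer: 564340650457/1259908 ≈ 4.4792e+5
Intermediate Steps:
K = 447924 (K = -458*(-978) = 447924)
-4761070/2519816 + K = -4761070/2519816 + 447924 = -4761070*1/2519816 + 447924 = -2380535/1259908 + 447924 = 564340650457/1259908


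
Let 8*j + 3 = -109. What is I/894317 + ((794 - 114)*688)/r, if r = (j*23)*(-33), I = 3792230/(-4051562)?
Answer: 423790605154032845/9625511023883601 ≈ 44.028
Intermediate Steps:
j = -14 (j = -3/8 + (1/8)*(-109) = -3/8 - 109/8 = -14)
I = -1896115/2025781 (I = 3792230*(-1/4051562) = -1896115/2025781 ≈ -0.93599)
r = 10626 (r = -14*23*(-33) = -322*(-33) = 10626)
I/894317 + ((794 - 114)*688)/r = -1896115/2025781/894317 + ((794 - 114)*688)/10626 = -1896115/2025781*1/894317 + (680*688)*(1/10626) = -1896115/1811690386577 + 467840*(1/10626) = -1896115/1811690386577 + 233920/5313 = 423790605154032845/9625511023883601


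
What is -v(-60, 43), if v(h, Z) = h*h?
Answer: -3600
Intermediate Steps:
v(h, Z) = h**2
-v(-60, 43) = -1*(-60)**2 = -1*3600 = -3600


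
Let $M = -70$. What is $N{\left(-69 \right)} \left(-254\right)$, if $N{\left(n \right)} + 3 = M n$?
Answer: $-1226058$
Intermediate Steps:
$N{\left(n \right)} = -3 - 70 n$
$N{\left(-69 \right)} \left(-254\right) = \left(-3 - -4830\right) \left(-254\right) = \left(-3 + 4830\right) \left(-254\right) = 4827 \left(-254\right) = -1226058$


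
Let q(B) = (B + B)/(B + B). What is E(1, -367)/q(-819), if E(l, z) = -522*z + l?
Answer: 191575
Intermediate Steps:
E(l, z) = l - 522*z
q(B) = 1 (q(B) = (2*B)/((2*B)) = (2*B)*(1/(2*B)) = 1)
E(1, -367)/q(-819) = (1 - 522*(-367))/1 = (1 + 191574)*1 = 191575*1 = 191575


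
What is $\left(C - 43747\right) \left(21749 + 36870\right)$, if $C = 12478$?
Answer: $-1832957511$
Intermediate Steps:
$\left(C - 43747\right) \left(21749 + 36870\right) = \left(12478 - 43747\right) \left(21749 + 36870\right) = \left(-31269\right) 58619 = -1832957511$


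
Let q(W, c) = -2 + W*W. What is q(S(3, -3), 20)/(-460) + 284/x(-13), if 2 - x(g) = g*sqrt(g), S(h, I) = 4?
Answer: 1623/7130 - 52*I*sqrt(13)/31 ≈ 0.22763 - 6.048*I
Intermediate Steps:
q(W, c) = -2 + W**2
x(g) = 2 - g**(3/2) (x(g) = 2 - g*sqrt(g) = 2 - g**(3/2))
q(S(3, -3), 20)/(-460) + 284/x(-13) = (-2 + 4**2)/(-460) + 284/(2 - (-13)**(3/2)) = (-2 + 16)*(-1/460) + 284/(2 - (-13)*I*sqrt(13)) = 14*(-1/460) + 284/(2 + 13*I*sqrt(13)) = -7/230 + 284/(2 + 13*I*sqrt(13))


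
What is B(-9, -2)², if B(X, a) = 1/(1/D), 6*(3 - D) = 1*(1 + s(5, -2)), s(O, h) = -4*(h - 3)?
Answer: ¼ ≈ 0.25000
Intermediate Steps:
s(O, h) = 12 - 4*h (s(O, h) = -4*(-3 + h) = 12 - 4*h)
D = -½ (D = 3 - (1 + (12 - 4*(-2)))/6 = 3 - (1 + (12 + 8))/6 = 3 - (1 + 20)/6 = 3 - 21/6 = 3 - ⅙*21 = 3 - 7/2 = -½ ≈ -0.50000)
B(X, a) = -½ (B(X, a) = 1/(1/(-½)) = 1/(-2) = -½)
B(-9, -2)² = (-½)² = ¼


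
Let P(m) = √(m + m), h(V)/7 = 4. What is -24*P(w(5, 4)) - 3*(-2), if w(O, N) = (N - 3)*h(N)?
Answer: 6 - 48*√14 ≈ -173.60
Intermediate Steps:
h(V) = 28 (h(V) = 7*4 = 28)
w(O, N) = -84 + 28*N (w(O, N) = (N - 3)*28 = (-3 + N)*28 = -84 + 28*N)
P(m) = √2*√m (P(m) = √(2*m) = √2*√m)
-24*P(w(5, 4)) - 3*(-2) = -24*√2*√(-84 + 28*4) - 3*(-2) = -24*√2*√(-84 + 112) + 6 = -24*√2*√28 + 6 = -24*√2*2*√7 + 6 = -48*√14 + 6 = 6 - 48*√14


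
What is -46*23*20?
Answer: -21160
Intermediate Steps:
-46*23*20 = -1058*20 = -21160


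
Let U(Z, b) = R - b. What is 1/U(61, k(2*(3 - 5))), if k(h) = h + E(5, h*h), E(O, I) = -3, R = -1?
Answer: ⅙ ≈ 0.16667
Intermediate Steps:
k(h) = -3 + h (k(h) = h - 3 = -3 + h)
U(Z, b) = -1 - b
1/U(61, k(2*(3 - 5))) = 1/(-1 - (-3 + 2*(3 - 5))) = 1/(-1 - (-3 + 2*(-2))) = 1/(-1 - (-3 - 4)) = 1/(-1 - 1*(-7)) = 1/(-1 + 7) = 1/6 = ⅙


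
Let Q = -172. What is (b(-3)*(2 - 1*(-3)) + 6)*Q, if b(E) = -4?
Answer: 2408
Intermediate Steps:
(b(-3)*(2 - 1*(-3)) + 6)*Q = (-4*(2 - 1*(-3)) + 6)*(-172) = (-4*(2 + 3) + 6)*(-172) = (-4*5 + 6)*(-172) = (-20 + 6)*(-172) = -14*(-172) = 2408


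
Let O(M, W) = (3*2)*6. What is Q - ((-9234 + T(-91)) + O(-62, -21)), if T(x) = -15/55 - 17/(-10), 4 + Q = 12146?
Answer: 2347243/110 ≈ 21339.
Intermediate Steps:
O(M, W) = 36 (O(M, W) = 6*6 = 36)
Q = 12142 (Q = -4 + 12146 = 12142)
T(x) = 157/110 (T(x) = -15*1/55 - 17*(-⅒) = -3/11 + 17/10 = 157/110)
Q - ((-9234 + T(-91)) + O(-62, -21)) = 12142 - ((-9234 + 157/110) + 36) = 12142 - (-1015583/110 + 36) = 12142 - 1*(-1011623/110) = 12142 + 1011623/110 = 2347243/110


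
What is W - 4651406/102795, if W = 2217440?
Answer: 227937093394/102795 ≈ 2.2174e+6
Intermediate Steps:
W - 4651406/102795 = 2217440 - 4651406/102795 = 227937093394/102795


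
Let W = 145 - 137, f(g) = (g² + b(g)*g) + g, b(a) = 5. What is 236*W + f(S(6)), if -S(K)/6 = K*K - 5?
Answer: 35368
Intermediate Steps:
S(K) = 30 - 6*K² (S(K) = -6*(K*K - 5) = -6*(K² - 5) = -6*(-5 + K²) = 30 - 6*K²)
f(g) = g² + 6*g (f(g) = (g² + 5*g) + g = g² + 6*g)
W = 8
236*W + f(S(6)) = 236*8 + (30 - 6*6²)*(6 + (30 - 6*6²)) = 1888 + (30 - 6*36)*(6 + (30 - 6*36)) = 1888 + (30 - 216)*(6 + (30 - 216)) = 1888 - 186*(6 - 186) = 1888 - 186*(-180) = 1888 + 33480 = 35368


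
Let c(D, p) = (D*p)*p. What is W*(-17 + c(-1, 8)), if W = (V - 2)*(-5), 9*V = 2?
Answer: -720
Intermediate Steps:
V = 2/9 (V = (⅑)*2 = 2/9 ≈ 0.22222)
c(D, p) = D*p²
W = 80/9 (W = (2/9 - 2)*(-5) = -16/9*(-5) = 80/9 ≈ 8.8889)
W*(-17 + c(-1, 8)) = 80*(-17 - 1*8²)/9 = 80*(-17 - 1*64)/9 = 80*(-17 - 64)/9 = (80/9)*(-81) = -720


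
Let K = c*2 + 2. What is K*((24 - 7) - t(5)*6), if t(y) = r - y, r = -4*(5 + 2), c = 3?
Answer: 1720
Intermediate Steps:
K = 8 (K = 3*2 + 2 = 6 + 2 = 8)
r = -28 (r = -4*7 = -28)
t(y) = -28 - y
K*((24 - 7) - t(5)*6) = 8*((24 - 7) - (-28 - 1*5)*6) = 8*(17 - (-28 - 5)*6) = 8*(17 - 1*(-33)*6) = 8*(17 + 33*6) = 8*(17 + 198) = 8*215 = 1720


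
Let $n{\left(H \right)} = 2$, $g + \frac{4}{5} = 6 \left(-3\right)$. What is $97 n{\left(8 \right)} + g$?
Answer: $\frac{876}{5} \approx 175.2$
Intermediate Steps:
$g = - \frac{94}{5}$ ($g = - \frac{4}{5} + 6 \left(-3\right) = - \frac{4}{5} - 18 = - \frac{94}{5} \approx -18.8$)
$97 n{\left(8 \right)} + g = 97 \cdot 2 - \frac{94}{5} = 194 - \frac{94}{5} = \frac{876}{5}$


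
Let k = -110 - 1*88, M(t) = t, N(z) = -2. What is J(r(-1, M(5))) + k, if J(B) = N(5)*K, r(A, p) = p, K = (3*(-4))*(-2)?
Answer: -246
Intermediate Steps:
K = 24 (K = -12*(-2) = 24)
J(B) = -48 (J(B) = -2*24 = -48)
k = -198 (k = -110 - 88 = -198)
J(r(-1, M(5))) + k = -48 - 198 = -246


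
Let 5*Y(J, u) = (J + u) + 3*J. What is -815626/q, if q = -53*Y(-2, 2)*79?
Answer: -2039065/12561 ≈ -162.33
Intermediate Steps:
Y(J, u) = u/5 + 4*J/5 (Y(J, u) = ((J + u) + 3*J)/5 = (u + 4*J)/5 = u/5 + 4*J/5)
q = 25122/5 (q = -53*((1/5)*2 + (4/5)*(-2))*79 = -53*(2/5 - 8/5)*79 = -53*(-6/5)*79 = (318/5)*79 = 25122/5 ≈ 5024.4)
-815626/q = -815626/25122/5 = -815626*5/25122 = -2039065/12561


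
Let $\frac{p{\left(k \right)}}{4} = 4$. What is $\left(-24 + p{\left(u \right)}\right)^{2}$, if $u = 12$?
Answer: $64$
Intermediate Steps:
$p{\left(k \right)} = 16$ ($p{\left(k \right)} = 4 \cdot 4 = 16$)
$\left(-24 + p{\left(u \right)}\right)^{2} = \left(-24 + 16\right)^{2} = \left(-8\right)^{2} = 64$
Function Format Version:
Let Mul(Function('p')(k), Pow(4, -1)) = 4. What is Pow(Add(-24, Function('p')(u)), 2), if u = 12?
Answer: 64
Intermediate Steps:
Function('p')(k) = 16 (Function('p')(k) = Mul(4, 4) = 16)
Pow(Add(-24, Function('p')(u)), 2) = Pow(Add(-24, 16), 2) = Pow(-8, 2) = 64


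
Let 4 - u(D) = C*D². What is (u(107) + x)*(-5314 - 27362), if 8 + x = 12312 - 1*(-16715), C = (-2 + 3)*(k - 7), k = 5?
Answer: -1696570596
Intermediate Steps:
C = -2 (C = (-2 + 3)*(5 - 7) = 1*(-2) = -2)
x = 29019 (x = -8 + (12312 - 1*(-16715)) = -8 + (12312 + 16715) = -8 + 29027 = 29019)
u(D) = 4 + 2*D² (u(D) = 4 - (-2)*D² = 4 + 2*D²)
(u(107) + x)*(-5314 - 27362) = ((4 + 2*107²) + 29019)*(-5314 - 27362) = ((4 + 2*11449) + 29019)*(-32676) = ((4 + 22898) + 29019)*(-32676) = (22902 + 29019)*(-32676) = 51921*(-32676) = -1696570596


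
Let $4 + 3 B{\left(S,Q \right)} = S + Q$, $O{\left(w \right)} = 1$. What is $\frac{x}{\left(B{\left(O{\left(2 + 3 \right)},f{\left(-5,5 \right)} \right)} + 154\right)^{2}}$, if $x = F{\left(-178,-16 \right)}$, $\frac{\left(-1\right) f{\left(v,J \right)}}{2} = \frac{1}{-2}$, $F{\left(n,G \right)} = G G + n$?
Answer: $\frac{351}{105800} \approx 0.0033176$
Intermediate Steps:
$F{\left(n,G \right)} = n + G^{2}$ ($F{\left(n,G \right)} = G^{2} + n = n + G^{2}$)
$f{\left(v,J \right)} = 1$ ($f{\left(v,J \right)} = - \frac{2}{-2} = \left(-2\right) \left(- \frac{1}{2}\right) = 1$)
$B{\left(S,Q \right)} = - \frac{4}{3} + \frac{Q}{3} + \frac{S}{3}$ ($B{\left(S,Q \right)} = - \frac{4}{3} + \frac{S + Q}{3} = - \frac{4}{3} + \frac{Q + S}{3} = - \frac{4}{3} + \left(\frac{Q}{3} + \frac{S}{3}\right) = - \frac{4}{3} + \frac{Q}{3} + \frac{S}{3}$)
$x = 78$ ($x = -178 + \left(-16\right)^{2} = -178 + 256 = 78$)
$\frac{x}{\left(B{\left(O{\left(2 + 3 \right)},f{\left(-5,5 \right)} \right)} + 154\right)^{2}} = \frac{78}{\left(\left(- \frac{4}{3} + \frac{1}{3} \cdot 1 + \frac{1}{3} \cdot 1\right) + 154\right)^{2}} = \frac{78}{\left(\left(- \frac{4}{3} + \frac{1}{3} + \frac{1}{3}\right) + 154\right)^{2}} = \frac{78}{\left(- \frac{2}{3} + 154\right)^{2}} = \frac{78}{\left(\frac{460}{3}\right)^{2}} = \frac{78}{\frac{211600}{9}} = 78 \cdot \frac{9}{211600} = \frac{351}{105800}$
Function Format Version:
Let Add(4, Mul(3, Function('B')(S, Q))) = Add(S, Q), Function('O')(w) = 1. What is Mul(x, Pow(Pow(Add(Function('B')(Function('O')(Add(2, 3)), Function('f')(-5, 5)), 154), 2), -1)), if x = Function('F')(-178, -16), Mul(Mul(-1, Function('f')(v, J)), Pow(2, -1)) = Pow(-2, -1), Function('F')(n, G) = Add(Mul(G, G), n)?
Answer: Rational(351, 105800) ≈ 0.0033176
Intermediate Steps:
Function('F')(n, G) = Add(n, Pow(G, 2)) (Function('F')(n, G) = Add(Pow(G, 2), n) = Add(n, Pow(G, 2)))
Function('f')(v, J) = 1 (Function('f')(v, J) = Mul(-2, Pow(-2, -1)) = Mul(-2, Rational(-1, 2)) = 1)
Function('B')(S, Q) = Add(Rational(-4, 3), Mul(Rational(1, 3), Q), Mul(Rational(1, 3), S)) (Function('B')(S, Q) = Add(Rational(-4, 3), Mul(Rational(1, 3), Add(S, Q))) = Add(Rational(-4, 3), Mul(Rational(1, 3), Add(Q, S))) = Add(Rational(-4, 3), Add(Mul(Rational(1, 3), Q), Mul(Rational(1, 3), S))) = Add(Rational(-4, 3), Mul(Rational(1, 3), Q), Mul(Rational(1, 3), S)))
x = 78 (x = Add(-178, Pow(-16, 2)) = Add(-178, 256) = 78)
Mul(x, Pow(Pow(Add(Function('B')(Function('O')(Add(2, 3)), Function('f')(-5, 5)), 154), 2), -1)) = Mul(78, Pow(Pow(Add(Add(Rational(-4, 3), Mul(Rational(1, 3), 1), Mul(Rational(1, 3), 1)), 154), 2), -1)) = Mul(78, Pow(Pow(Add(Add(Rational(-4, 3), Rational(1, 3), Rational(1, 3)), 154), 2), -1)) = Mul(78, Pow(Pow(Add(Rational(-2, 3), 154), 2), -1)) = Mul(78, Pow(Pow(Rational(460, 3), 2), -1)) = Mul(78, Pow(Rational(211600, 9), -1)) = Mul(78, Rational(9, 211600)) = Rational(351, 105800)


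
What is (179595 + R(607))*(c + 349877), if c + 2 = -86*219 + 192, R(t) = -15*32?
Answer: 59328798795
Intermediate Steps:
R(t) = -480
c = -18644 (c = -2 + (-86*219 + 192) = -2 + (-18834 + 192) = -2 - 18642 = -18644)
(179595 + R(607))*(c + 349877) = (179595 - 480)*(-18644 + 349877) = 179115*331233 = 59328798795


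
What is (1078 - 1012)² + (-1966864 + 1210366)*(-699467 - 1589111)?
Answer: 1731304684200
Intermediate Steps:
(1078 - 1012)² + (-1966864 + 1210366)*(-699467 - 1589111) = 66² - 756498*(-2288578) = 4356 + 1731304679844 = 1731304684200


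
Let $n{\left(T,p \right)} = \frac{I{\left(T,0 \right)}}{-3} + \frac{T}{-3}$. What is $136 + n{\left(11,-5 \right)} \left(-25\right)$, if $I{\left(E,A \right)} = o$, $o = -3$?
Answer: $\frac{608}{3} \approx 202.67$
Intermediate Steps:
$I{\left(E,A \right)} = -3$
$n{\left(T,p \right)} = 1 - \frac{T}{3}$ ($n{\left(T,p \right)} = - \frac{3}{-3} + \frac{T}{-3} = \left(-3\right) \left(- \frac{1}{3}\right) + T \left(- \frac{1}{3}\right) = 1 - \frac{T}{3}$)
$136 + n{\left(11,-5 \right)} \left(-25\right) = 136 + \left(1 - \frac{11}{3}\right) \left(-25\right) = 136 - - \frac{200}{3} = 136 + \frac{200}{3} = \frac{608}{3}$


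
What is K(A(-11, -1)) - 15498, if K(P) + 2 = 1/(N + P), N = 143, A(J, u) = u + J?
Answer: -2030499/131 ≈ -15500.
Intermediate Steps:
A(J, u) = J + u
K(P) = -2 + 1/(143 + P)
K(A(-11, -1)) - 15498 = (-285 - 2*(-11 - 1))/(143 + (-11 - 1)) - 15498 = (-285 - 2*(-12))/(143 - 12) - 15498 = (-285 + 24)/131 - 15498 = (1/131)*(-261) - 15498 = -261/131 - 15498 = -2030499/131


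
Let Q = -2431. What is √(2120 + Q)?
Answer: I*√311 ≈ 17.635*I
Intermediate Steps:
√(2120 + Q) = √(2120 - 2431) = √(-311) = I*√311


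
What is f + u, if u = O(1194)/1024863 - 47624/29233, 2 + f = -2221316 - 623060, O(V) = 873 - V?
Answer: -28405700644708389/9986606693 ≈ -2.8444e+6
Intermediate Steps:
f = -2844378 (f = -2 + (-2221316 - 623060) = -2 - 2844376 = -2844378)
u = -16272486435/9986606693 (u = (873 - 1*1194)/1024863 - 47624/29233 = (873 - 1194)*(1/1024863) - 47624*1/29233 = -321*1/1024863 - 47624/29233 = -107/341621 - 47624/29233 = -16272486435/9986606693 ≈ -1.6294)
f + u = -2844378 - 16272486435/9986606693 = -28405700644708389/9986606693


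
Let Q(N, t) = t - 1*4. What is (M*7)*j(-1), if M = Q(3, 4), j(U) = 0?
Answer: 0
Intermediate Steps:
Q(N, t) = -4 + t (Q(N, t) = t - 4 = -4 + t)
M = 0 (M = -4 + 4 = 0)
(M*7)*j(-1) = (0*7)*0 = 0*0 = 0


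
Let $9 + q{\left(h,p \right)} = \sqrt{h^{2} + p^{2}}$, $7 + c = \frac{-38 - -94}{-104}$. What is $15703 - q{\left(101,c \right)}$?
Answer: $15712 - \frac{\sqrt{1733573}}{13} \approx 15611.0$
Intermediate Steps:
$c = - \frac{98}{13}$ ($c = -7 + \frac{-38 - -94}{-104} = -7 + \left(-38 + 94\right) \left(- \frac{1}{104}\right) = -7 + 56 \left(- \frac{1}{104}\right) = -7 - \frac{7}{13} = - \frac{98}{13} \approx -7.5385$)
$q{\left(h,p \right)} = -9 + \sqrt{h^{2} + p^{2}}$
$15703 - q{\left(101,c \right)} = 15703 - \left(-9 + \sqrt{101^{2} + \left(- \frac{98}{13}\right)^{2}}\right) = 15703 - \left(-9 + \sqrt{10201 + \frac{9604}{169}}\right) = 15703 - \left(-9 + \sqrt{\frac{1733573}{169}}\right) = 15703 - \left(-9 + \frac{\sqrt{1733573}}{13}\right) = 15703 + \left(9 - \frac{\sqrt{1733573}}{13}\right) = 15712 - \frac{\sqrt{1733573}}{13}$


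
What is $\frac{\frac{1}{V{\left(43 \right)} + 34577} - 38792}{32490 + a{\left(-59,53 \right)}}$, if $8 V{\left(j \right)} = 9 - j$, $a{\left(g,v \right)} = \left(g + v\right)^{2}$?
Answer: $- \frac{2682292234}{2249026533} \approx -1.1926$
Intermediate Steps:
$V{\left(j \right)} = \frac{9}{8} - \frac{j}{8}$ ($V{\left(j \right)} = \frac{9 - j}{8} = \frac{9}{8} - \frac{j}{8}$)
$\frac{\frac{1}{V{\left(43 \right)} + 34577} - 38792}{32490 + a{\left(-59,53 \right)}} = \frac{\frac{1}{\left(\frac{9}{8} - \frac{43}{8}\right) + 34577} - 38792}{32490 + \left(-59 + 53\right)^{2}} = \frac{\frac{1}{\left(\frac{9}{8} - \frac{43}{8}\right) + 34577} - 38792}{32490 + \left(-6\right)^{2}} = \frac{\frac{1}{- \frac{17}{4} + 34577} - 38792}{32490 + 36} = \frac{\frac{1}{\frac{138291}{4}} - 38792}{32526} = \left(\frac{4}{138291} - 38792\right) \frac{1}{32526} = \left(- \frac{5364584468}{138291}\right) \frac{1}{32526} = - \frac{2682292234}{2249026533}$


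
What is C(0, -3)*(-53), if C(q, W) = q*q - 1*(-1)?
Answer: -53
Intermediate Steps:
C(q, W) = 1 + q² (C(q, W) = q² + 1 = 1 + q²)
C(0, -3)*(-53) = (1 + 0²)*(-53) = (1 + 0)*(-53) = 1*(-53) = -53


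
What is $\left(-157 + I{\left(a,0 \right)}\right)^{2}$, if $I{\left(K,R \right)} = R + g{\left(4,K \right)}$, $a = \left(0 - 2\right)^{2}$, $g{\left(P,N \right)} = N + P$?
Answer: $22201$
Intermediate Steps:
$a = 4$ ($a = \left(-2\right)^{2} = 4$)
$I{\left(K,R \right)} = 4 + K + R$ ($I{\left(K,R \right)} = R + \left(K + 4\right) = R + \left(4 + K\right) = 4 + K + R$)
$\left(-157 + I{\left(a,0 \right)}\right)^{2} = \left(-157 + \left(4 + 4 + 0\right)\right)^{2} = \left(-157 + 8\right)^{2} = \left(-149\right)^{2} = 22201$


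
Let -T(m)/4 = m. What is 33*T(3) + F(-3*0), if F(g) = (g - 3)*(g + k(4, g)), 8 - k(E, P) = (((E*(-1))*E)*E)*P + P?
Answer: -420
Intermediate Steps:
T(m) = -4*m
k(E, P) = 8 - P + P*E³ (k(E, P) = 8 - ((((E*(-1))*E)*E)*P + P) = 8 - ((((-E)*E)*E)*P + P) = 8 - (((-E²)*E)*P + P) = 8 - ((-E³)*P + P) = 8 - (-P*E³ + P) = 8 - (P - P*E³) = 8 + (-P + P*E³) = 8 - P + P*E³)
F(g) = (-3 + g)*(8 + 64*g) (F(g) = (g - 3)*(g + (8 - g + g*4³)) = (-3 + g)*(g + (8 - g + g*64)) = (-3 + g)*(g + (8 - g + 64*g)) = (-3 + g)*(g + (8 + 63*g)) = (-3 + g)*(8 + 64*g))
33*T(3) + F(-3*0) = 33*(-4*3) + (-24 - (-552)*0 + 64*(-3*0)²) = 33*(-12) + (-24 - 184*0 + 64*0²) = -396 + (-24 + 0 + 64*0) = -396 + (-24 + 0 + 0) = -396 - 24 = -420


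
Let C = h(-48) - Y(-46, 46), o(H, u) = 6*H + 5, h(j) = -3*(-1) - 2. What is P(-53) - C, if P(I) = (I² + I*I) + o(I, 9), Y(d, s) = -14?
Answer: 5290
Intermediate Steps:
h(j) = 1 (h(j) = 3 - 2 = 1)
o(H, u) = 5 + 6*H
C = 15 (C = 1 - 1*(-14) = 1 + 14 = 15)
P(I) = 5 + 2*I² + 6*I (P(I) = (I² + I*I) + (5 + 6*I) = (I² + I²) + (5 + 6*I) = 2*I² + (5 + 6*I) = 5 + 2*I² + 6*I)
P(-53) - C = (5 + 2*(-53)² + 6*(-53)) - 1*15 = (5 + 2*2809 - 318) - 15 = (5 + 5618 - 318) - 15 = 5305 - 15 = 5290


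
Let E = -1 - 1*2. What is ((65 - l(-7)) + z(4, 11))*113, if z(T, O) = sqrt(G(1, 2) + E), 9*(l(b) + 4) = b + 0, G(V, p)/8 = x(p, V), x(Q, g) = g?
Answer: 70964/9 + 113*sqrt(5) ≈ 8137.6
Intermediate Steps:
G(V, p) = 8*V
l(b) = -4 + b/9 (l(b) = -4 + (b + 0)/9 = -4 + b/9)
E = -3 (E = -1 - 2 = -3)
z(T, O) = sqrt(5) (z(T, O) = sqrt(8*1 - 3) = sqrt(8 - 3) = sqrt(5))
((65 - l(-7)) + z(4, 11))*113 = ((65 - (-4 + (1/9)*(-7))) + sqrt(5))*113 = ((65 - (-4 - 7/9)) + sqrt(5))*113 = ((65 - 1*(-43/9)) + sqrt(5))*113 = ((65 + 43/9) + sqrt(5))*113 = (628/9 + sqrt(5))*113 = 70964/9 + 113*sqrt(5)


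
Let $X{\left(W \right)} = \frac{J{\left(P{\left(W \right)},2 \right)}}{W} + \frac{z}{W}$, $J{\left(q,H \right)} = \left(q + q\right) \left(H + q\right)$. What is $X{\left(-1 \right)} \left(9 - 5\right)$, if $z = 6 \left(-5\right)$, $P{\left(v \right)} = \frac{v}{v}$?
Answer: $96$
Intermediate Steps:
$P{\left(v \right)} = 1$
$z = -30$
$J{\left(q,H \right)} = 2 q \left(H + q\right)$
$X{\left(W \right)} = - \frac{24}{W}$ ($X{\left(W \right)} = \frac{2 \cdot 1 \left(2 + 1\right)}{W} - \frac{30}{W} = \frac{2 \cdot 1 \cdot 3}{W} - \frac{30}{W} = \frac{6}{W} - \frac{30}{W} = - \frac{24}{W}$)
$X{\left(-1 \right)} \left(9 - 5\right) = - \frac{24}{-1} \left(9 - 5\right) = \left(-24\right) \left(-1\right) 4 = 24 \cdot 4 = 96$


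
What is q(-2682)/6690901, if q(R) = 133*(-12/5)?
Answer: -228/4779215 ≈ -4.7707e-5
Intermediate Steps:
q(R) = -1596/5 (q(R) = 133*(-12*1/5) = 133*(-12/5) = -1596/5)
q(-2682)/6690901 = -1596/5/6690901 = -1596/5*1/6690901 = -228/4779215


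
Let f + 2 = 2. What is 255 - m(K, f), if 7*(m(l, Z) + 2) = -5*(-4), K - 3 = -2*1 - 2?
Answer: 1779/7 ≈ 254.14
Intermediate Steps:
f = 0 (f = -2 + 2 = 0)
K = -1 (K = 3 + (-2*1 - 2) = 3 + (-2 - 2) = 3 - 4 = -1)
m(l, Z) = 6/7 (m(l, Z) = -2 + (-5*(-4))/7 = -2 + (1/7)*20 = -2 + 20/7 = 6/7)
255 - m(K, f) = 255 - 1*6/7 = 255 - 6/7 = 1779/7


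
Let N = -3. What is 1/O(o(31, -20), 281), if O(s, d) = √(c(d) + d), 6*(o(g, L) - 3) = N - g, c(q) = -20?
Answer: √29/87 ≈ 0.061898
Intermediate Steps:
o(g, L) = 5/2 - g/6 (o(g, L) = 3 + (-3 - g)/6 = 3 + (-½ - g/6) = 5/2 - g/6)
O(s, d) = √(-20 + d)
1/O(o(31, -20), 281) = 1/(√(-20 + 281)) = 1/(√261) = 1/(3*√29) = √29/87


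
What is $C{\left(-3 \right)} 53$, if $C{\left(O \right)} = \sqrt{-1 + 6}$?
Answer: $53 \sqrt{5} \approx 118.51$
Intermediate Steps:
$C{\left(O \right)} = \sqrt{5}$
$C{\left(-3 \right)} 53 = \sqrt{5} \cdot 53 = 53 \sqrt{5}$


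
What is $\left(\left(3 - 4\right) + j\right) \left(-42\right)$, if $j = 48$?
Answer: $-1974$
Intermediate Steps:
$\left(\left(3 - 4\right) + j\right) \left(-42\right) = \left(\left(3 - 4\right) + 48\right) \left(-42\right) = \left(-1 + 48\right) \left(-42\right) = 47 \left(-42\right) = -1974$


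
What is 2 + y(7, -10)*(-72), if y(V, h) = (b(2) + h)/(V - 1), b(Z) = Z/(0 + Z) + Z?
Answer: 86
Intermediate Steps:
b(Z) = 1 + Z (b(Z) = Z/Z + Z = 1 + Z)
y(V, h) = (3 + h)/(-1 + V) (y(V, h) = ((1 + 2) + h)/(V - 1) = (3 + h)/(-1 + V))
2 + y(7, -10)*(-72) = 2 + ((3 - 10)/(-1 + 7))*(-72) = 2 + (-7/6)*(-72) = 2 + ((⅙)*(-7))*(-72) = 2 - 7/6*(-72) = 2 + 84 = 86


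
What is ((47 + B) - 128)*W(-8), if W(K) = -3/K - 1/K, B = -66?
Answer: -147/2 ≈ -73.500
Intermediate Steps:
W(K) = -4/K
((47 + B) - 128)*W(-8) = ((47 - 66) - 128)*(-4/(-8)) = (-19 - 128)*(-4*(-1/8)) = -147*1/2 = -147/2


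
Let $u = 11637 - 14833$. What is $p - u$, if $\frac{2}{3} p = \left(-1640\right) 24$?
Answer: $-55844$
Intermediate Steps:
$p = -59040$ ($p = \frac{3 \left(\left(-1640\right) 24\right)}{2} = \frac{3}{2} \left(-39360\right) = -59040$)
$u = -3196$ ($u = 11637 - 14833 = -3196$)
$p - u = -59040 - -3196 = -59040 + 3196 = -55844$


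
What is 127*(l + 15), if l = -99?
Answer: -10668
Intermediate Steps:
127*(l + 15) = 127*(-99 + 15) = 127*(-84) = -10668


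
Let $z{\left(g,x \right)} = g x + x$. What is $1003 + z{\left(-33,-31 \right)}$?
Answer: $1995$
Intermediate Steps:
$z{\left(g,x \right)} = x + g x$
$1003 + z{\left(-33,-31 \right)} = 1003 - 31 \left(1 - 33\right) = 1003 - -992 = 1003 + 992 = 1995$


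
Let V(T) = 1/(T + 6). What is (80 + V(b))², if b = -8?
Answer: 25281/4 ≈ 6320.3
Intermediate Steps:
V(T) = 1/(6 + T)
(80 + V(b))² = (80 + 1/(6 - 8))² = (80 + 1/(-2))² = (80 - ½)² = (159/2)² = 25281/4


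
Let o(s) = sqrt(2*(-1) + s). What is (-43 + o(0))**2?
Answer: (43 - I*sqrt(2))**2 ≈ 1847.0 - 121.62*I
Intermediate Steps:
o(s) = sqrt(-2 + s)
(-43 + o(0))**2 = (-43 + sqrt(-2 + 0))**2 = (-43 + sqrt(-2))**2 = (-43 + I*sqrt(2))**2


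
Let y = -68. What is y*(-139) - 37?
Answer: 9415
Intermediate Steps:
y*(-139) - 37 = -68*(-139) - 37 = 9452 - 37 = 9415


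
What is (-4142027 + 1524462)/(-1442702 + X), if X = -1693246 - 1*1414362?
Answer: 523513/910062 ≈ 0.57525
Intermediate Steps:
X = -3107608 (X = -1693246 - 1414362 = -3107608)
(-4142027 + 1524462)/(-1442702 + X) = (-4142027 + 1524462)/(-1442702 - 3107608) = -2617565/(-4550310) = -2617565*(-1/4550310) = 523513/910062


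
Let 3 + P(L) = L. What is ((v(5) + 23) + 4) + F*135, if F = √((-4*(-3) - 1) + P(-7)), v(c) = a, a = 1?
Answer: 163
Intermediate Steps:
P(L) = -3 + L
v(c) = 1
F = 1 (F = √((-4*(-3) - 1) + (-3 - 7)) = √((12 - 1) - 10) = √(11 - 10) = √1 = 1)
((v(5) + 23) + 4) + F*135 = ((1 + 23) + 4) + 1*135 = (24 + 4) + 135 = 28 + 135 = 163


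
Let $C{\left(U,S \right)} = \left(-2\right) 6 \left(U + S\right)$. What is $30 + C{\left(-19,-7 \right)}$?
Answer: $342$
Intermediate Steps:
$C{\left(U,S \right)} = - 12 S - 12 U$ ($C{\left(U,S \right)} = - 12 \left(S + U\right) = - 12 S - 12 U$)
$30 + C{\left(-19,-7 \right)} = 30 - -312 = 30 + \left(84 + 228\right) = 30 + 312 = 342$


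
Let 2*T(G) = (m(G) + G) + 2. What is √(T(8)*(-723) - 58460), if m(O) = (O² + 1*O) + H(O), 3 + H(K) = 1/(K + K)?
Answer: I*√5570630/8 ≈ 295.03*I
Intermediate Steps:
H(K) = -3 + 1/(2*K) (H(K) = -3 + 1/(K + K) = -3 + 1/(2*K))
m(O) = -3 + O + O² + 1/(2*O) (m(O) = (O² + 1*O) + (-3 + 1/(2*O)) = (O² + O) + (-3 + 1/(2*O)) = (O + O²) + (-3 + 1/(2*O)) = -3 + O + O² + 1/(2*O))
T(G) = -½ + G + G²/2 + 1/(4*G) (T(G) = (((-3 + G + G² + 1/(2*G)) + G) + 2)/2 = ((-3 + G² + 1/(2*G) + 2*G) + 2)/2 = (-1 + G² + 1/(2*G) + 2*G)/2 = -½ + G + G²/2 + 1/(4*G))
√(T(8)*(-723) - 58460) = √((-½ + 8 + (½)*8² + (¼)/8)*(-723) - 58460) = √((-½ + 8 + (½)*64 + (¼)*(⅛))*(-723) - 58460) = √((-½ + 8 + 32 + 1/32)*(-723) - 58460) = √((1265/32)*(-723) - 58460) = √(-914595/32 - 58460) = √(-2785315/32) = I*√5570630/8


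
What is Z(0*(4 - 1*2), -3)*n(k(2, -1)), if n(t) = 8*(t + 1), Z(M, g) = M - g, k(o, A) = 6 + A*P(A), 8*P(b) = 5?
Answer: 153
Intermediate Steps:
P(b) = 5/8 (P(b) = (1/8)*5 = 5/8)
k(o, A) = 6 + 5*A/8 (k(o, A) = 6 + A*(5/8) = 6 + 5*A/8)
n(t) = 8 + 8*t (n(t) = 8*(1 + t) = 8 + 8*t)
Z(0*(4 - 1*2), -3)*n(k(2, -1)) = (0*(4 - 1*2) - 1*(-3))*(8 + 8*(6 + (5/8)*(-1))) = (0*(4 - 2) + 3)*(8 + 8*(6 - 5/8)) = (0*2 + 3)*(8 + 8*(43/8)) = (0 + 3)*(8 + 43) = 3*51 = 153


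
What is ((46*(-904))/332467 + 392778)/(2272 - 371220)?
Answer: -65292840871/61331517358 ≈ -1.0646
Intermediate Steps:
((46*(-904))/332467 + 392778)/(2272 - 371220) = (-41584*1/332467 + 392778)/(-368948) = (-41584/332467 + 392778)*(-1/368948) = (130585681742/332467)*(-1/368948) = -65292840871/61331517358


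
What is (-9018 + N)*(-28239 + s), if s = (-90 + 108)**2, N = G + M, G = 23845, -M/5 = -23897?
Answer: -3749319480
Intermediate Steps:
M = 119485 (M = -5*(-23897) = 119485)
N = 143330 (N = 23845 + 119485 = 143330)
s = 324 (s = 18**2 = 324)
(-9018 + N)*(-28239 + s) = (-9018 + 143330)*(-28239 + 324) = 134312*(-27915) = -3749319480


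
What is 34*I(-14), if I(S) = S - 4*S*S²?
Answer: 372708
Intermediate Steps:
I(S) = S - 4*S³
34*I(-14) = 34*(-14 - 4*(-14)³) = 34*(-14 - 4*(-2744)) = 34*(-14 + 10976) = 34*10962 = 372708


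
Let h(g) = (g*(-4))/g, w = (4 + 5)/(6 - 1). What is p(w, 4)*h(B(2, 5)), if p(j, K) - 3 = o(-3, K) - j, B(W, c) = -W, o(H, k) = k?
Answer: -104/5 ≈ -20.800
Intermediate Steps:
w = 9/5 ≈ 1.8000
h(g) = -4 (h(g) = (-4*g)/g = -4)
p(j, K) = 3 + K - j (p(j, K) = 3 + (K - j) = 3 + K - j)
p(w, 4)*h(B(2, 5)) = (3 + 4 - 1*9/5)*(-4) = (3 + 4 - 9/5)*(-4) = (26/5)*(-4) = -104/5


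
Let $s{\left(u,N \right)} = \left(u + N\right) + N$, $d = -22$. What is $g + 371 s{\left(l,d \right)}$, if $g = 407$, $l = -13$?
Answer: $-20740$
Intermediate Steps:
$s{\left(u,N \right)} = u + 2 N$ ($s{\left(u,N \right)} = \left(N + u\right) + N = u + 2 N$)
$g + 371 s{\left(l,d \right)} = 407 + 371 \left(-13 + 2 \left(-22\right)\right) = 407 + 371 \left(-13 - 44\right) = 407 + 371 \left(-57\right) = 407 - 21147 = -20740$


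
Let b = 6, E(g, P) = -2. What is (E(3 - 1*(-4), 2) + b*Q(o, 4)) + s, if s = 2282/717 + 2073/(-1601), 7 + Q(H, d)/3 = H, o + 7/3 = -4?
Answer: -275628773/1147917 ≈ -240.11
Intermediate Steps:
o = -19/3 (o = -7/3 - 4 = -19/3 ≈ -6.3333)
Q(H, d) = -21 + 3*H
s = 2167141/1147917 (s = 2282*(1/717) + 2073*(-1/1601) = 2282/717 - 2073/1601 = 2167141/1147917 ≈ 1.8879)
(E(3 - 1*(-4), 2) + b*Q(o, 4)) + s = (-2 + 6*(-21 + 3*(-19/3))) + 2167141/1147917 = (-2 + 6*(-21 - 19)) + 2167141/1147917 = (-2 + 6*(-40)) + 2167141/1147917 = (-2 - 240) + 2167141/1147917 = -242 + 2167141/1147917 = -275628773/1147917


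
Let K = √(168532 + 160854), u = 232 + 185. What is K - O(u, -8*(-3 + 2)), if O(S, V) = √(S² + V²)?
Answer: √329386 - √173953 ≈ 156.84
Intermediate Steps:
u = 417
K = √329386 ≈ 573.92
K - O(u, -8*(-3 + 2)) = √329386 - √(417² + (-8*(-3 + 2))²) = √329386 - √(173889 + (-8*(-1))²) = √329386 - √(173889 + 8²) = √329386 - √(173889 + 64) = √329386 - √173953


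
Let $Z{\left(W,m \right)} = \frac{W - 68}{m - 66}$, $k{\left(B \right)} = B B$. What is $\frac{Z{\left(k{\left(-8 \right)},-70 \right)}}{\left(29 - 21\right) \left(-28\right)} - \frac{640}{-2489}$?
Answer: $\frac{4871751}{18956224} \approx 0.257$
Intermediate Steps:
$k{\left(B \right)} = B^{2}$
$Z{\left(W,m \right)} = \frac{-68 + W}{-66 + m}$
$\frac{Z{\left(k{\left(-8 \right)},-70 \right)}}{\left(29 - 21\right) \left(-28\right)} - \frac{640}{-2489} = \frac{\frac{1}{-66 - 70} \left(-68 + \left(-8\right)^{2}\right)}{\left(29 - 21\right) \left(-28\right)} - \frac{640}{-2489} = \frac{\frac{1}{-136} \left(-68 + 64\right)}{8 \left(-28\right)} - - \frac{640}{2489} = \frac{\left(- \frac{1}{136}\right) \left(-4\right)}{-224} + \frac{640}{2489} = \frac{1}{34} \left(- \frac{1}{224}\right) + \frac{640}{2489} = - \frac{1}{7616} + \frac{640}{2489} = \frac{4871751}{18956224}$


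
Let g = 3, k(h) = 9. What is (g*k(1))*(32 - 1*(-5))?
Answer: 999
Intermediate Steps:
(g*k(1))*(32 - 1*(-5)) = (3*9)*(32 - 1*(-5)) = 27*(32 + 5) = 27*37 = 999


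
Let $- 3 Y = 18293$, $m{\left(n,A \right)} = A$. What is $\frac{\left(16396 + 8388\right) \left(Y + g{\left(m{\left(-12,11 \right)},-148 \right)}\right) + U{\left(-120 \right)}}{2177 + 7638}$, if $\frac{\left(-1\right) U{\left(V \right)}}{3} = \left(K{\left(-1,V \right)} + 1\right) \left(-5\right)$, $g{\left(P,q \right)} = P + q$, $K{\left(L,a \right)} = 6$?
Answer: $- \frac{463559621}{29445} \approx -15743.0$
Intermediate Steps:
$U{\left(V \right)} = 105$ ($U{\left(V \right)} = - 3 \left(6 + 1\right) \left(-5\right) = - 3 \cdot 7 \left(-5\right) = \left(-3\right) \left(-35\right) = 105$)
$Y = - \frac{18293}{3}$ ($Y = \left(- \frac{1}{3}\right) 18293 = - \frac{18293}{3} \approx -6097.7$)
$\frac{\left(16396 + 8388\right) \left(Y + g{\left(m{\left(-12,11 \right)},-148 \right)}\right) + U{\left(-120 \right)}}{2177 + 7638} = \frac{\left(16396 + 8388\right) \left(- \frac{18293}{3} + \left(11 - 148\right)\right) + 105}{2177 + 7638} = \frac{24784 \left(- \frac{18293}{3} - 137\right) + 105}{9815} = \left(24784 \left(- \frac{18704}{3}\right) + 105\right) \frac{1}{9815} = \left(- \frac{463559936}{3} + 105\right) \frac{1}{9815} = \left(- \frac{463559621}{3}\right) \frac{1}{9815} = - \frac{463559621}{29445}$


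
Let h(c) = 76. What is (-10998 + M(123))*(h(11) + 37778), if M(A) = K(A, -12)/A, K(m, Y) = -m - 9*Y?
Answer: -17069239242/41 ≈ -4.1632e+8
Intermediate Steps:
M(A) = (108 - A)/A (M(A) = (-A - 9*(-12))/A = (-A + 108)/A = (108 - A)/A)
(-10998 + M(123))*(h(11) + 37778) = (-10998 + (108 - 1*123)/123)*(76 + 37778) = (-10998 + (108 - 123)/123)*37854 = (-10998 + (1/123)*(-15))*37854 = (-10998 - 5/41)*37854 = -450923/41*37854 = -17069239242/41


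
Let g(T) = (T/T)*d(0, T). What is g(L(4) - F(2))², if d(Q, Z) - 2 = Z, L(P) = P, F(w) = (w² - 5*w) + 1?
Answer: 121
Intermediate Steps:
F(w) = 1 + w² - 5*w
d(Q, Z) = 2 + Z
g(T) = 2 + T (g(T) = (T/T)*(2 + T) = 1*(2 + T) = 2 + T)
g(L(4) - F(2))² = (2 + (4 - (1 + 2² - 5*2)))² = (2 + (4 - (1 + 4 - 10)))² = (2 + (4 - 1*(-5)))² = (2 + (4 + 5))² = (2 + 9)² = 11² = 121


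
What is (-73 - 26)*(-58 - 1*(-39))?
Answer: 1881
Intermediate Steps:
(-73 - 26)*(-58 - 1*(-39)) = -99*(-58 + 39) = -99*(-19) = 1881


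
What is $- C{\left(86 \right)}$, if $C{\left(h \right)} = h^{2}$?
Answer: $-7396$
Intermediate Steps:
$- C{\left(86 \right)} = - 86^{2} = \left(-1\right) 7396 = -7396$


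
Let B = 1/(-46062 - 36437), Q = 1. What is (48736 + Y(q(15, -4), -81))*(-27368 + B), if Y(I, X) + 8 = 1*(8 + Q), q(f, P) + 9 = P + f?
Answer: -110039989034521/82499 ≈ -1.3338e+9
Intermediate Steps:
q(f, P) = -9 + P + f (q(f, P) = -9 + (P + f) = -9 + P + f)
Y(I, X) = 1 (Y(I, X) = -8 + 1*(8 + 1) = -8 + 1*9 = -8 + 9 = 1)
B = -1/82499 (B = 1/(-82499) = -1/82499 ≈ -1.2121e-5)
(48736 + Y(q(15, -4), -81))*(-27368 + B) = (48736 + 1)*(-27368 - 1/82499) = 48737*(-2257832633/82499) = -110039989034521/82499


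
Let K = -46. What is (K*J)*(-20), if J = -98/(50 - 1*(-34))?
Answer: -3220/3 ≈ -1073.3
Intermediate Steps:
J = -7/6 (J = -98/(50 + 34) = -98/84 = -98*1/84 = -7/6 ≈ -1.1667)
(K*J)*(-20) = -46*(-7/6)*(-20) = (161/3)*(-20) = -3220/3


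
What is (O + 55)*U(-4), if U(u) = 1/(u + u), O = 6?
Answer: -61/8 ≈ -7.6250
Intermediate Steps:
U(u) = 1/(2*u)
(O + 55)*U(-4) = (6 + 55)*((1/2)/(-4)) = 61*((1/2)*(-1/4)) = 61*(-1/8) = -61/8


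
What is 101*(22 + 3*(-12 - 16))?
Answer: -6262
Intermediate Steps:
101*(22 + 3*(-12 - 16)) = 101*(22 + 3*(-28)) = 101*(22 - 84) = 101*(-62) = -6262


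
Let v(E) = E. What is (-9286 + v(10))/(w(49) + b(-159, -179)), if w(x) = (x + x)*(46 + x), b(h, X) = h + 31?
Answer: -4638/4591 ≈ -1.0102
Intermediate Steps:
b(h, X) = 31 + h
w(x) = 2*x*(46 + x) (w(x) = (2*x)*(46 + x) = 2*x*(46 + x))
(-9286 + v(10))/(w(49) + b(-159, -179)) = (-9286 + 10)/(2*49*(46 + 49) + (31 - 159)) = -9276/(2*49*95 - 128) = -9276/(9310 - 128) = -9276/9182 = -9276*1/9182 = -4638/4591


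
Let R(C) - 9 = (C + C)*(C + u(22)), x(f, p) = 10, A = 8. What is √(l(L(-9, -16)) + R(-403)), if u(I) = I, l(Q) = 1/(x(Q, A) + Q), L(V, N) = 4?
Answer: √60190634/14 ≈ 554.16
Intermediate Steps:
l(Q) = 1/(10 + Q)
R(C) = 9 + 2*C*(22 + C) (R(C) = 9 + (C + C)*(C + 22) = 9 + (2*C)*(22 + C) = 9 + 2*C*(22 + C))
√(l(L(-9, -16)) + R(-403)) = √(1/(10 + 4) + (9 + 2*(-403)² + 44*(-403))) = √(1/14 + (9 + 2*162409 - 17732)) = √(1/14 + (9 + 324818 - 17732)) = √(1/14 + 307095) = √(4299331/14) = √60190634/14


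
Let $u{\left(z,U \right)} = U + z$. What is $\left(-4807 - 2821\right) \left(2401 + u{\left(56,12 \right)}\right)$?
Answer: $-18833532$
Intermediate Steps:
$\left(-4807 - 2821\right) \left(2401 + u{\left(56,12 \right)}\right) = \left(-4807 - 2821\right) \left(2401 + \left(12 + 56\right)\right) = - 7628 \left(2401 + 68\right) = \left(-7628\right) 2469 = -18833532$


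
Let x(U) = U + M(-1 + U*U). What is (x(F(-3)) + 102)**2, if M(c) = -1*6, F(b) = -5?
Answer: 8281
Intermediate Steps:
M(c) = -6
x(U) = -6 + U (x(U) = U - 6 = -6 + U)
(x(F(-3)) + 102)**2 = ((-6 - 5) + 102)**2 = (-11 + 102)**2 = 91**2 = 8281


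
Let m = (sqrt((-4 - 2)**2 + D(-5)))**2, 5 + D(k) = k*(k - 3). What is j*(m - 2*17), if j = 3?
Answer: 111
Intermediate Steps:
D(k) = -5 + k*(-3 + k) (D(k) = -5 + k*(k - 3) = -5 + k*(-3 + k))
m = 71 (m = (sqrt((-4 - 2)**2 + (-5 + (-5)**2 - 3*(-5))))**2 = (sqrt((-6)**2 + (-5 + 25 + 15)))**2 = (sqrt(36 + 35))**2 = (sqrt(71))**2 = 71)
j*(m - 2*17) = 3*(71 - 2*17) = 3*(71 - 34) = 3*37 = 111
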